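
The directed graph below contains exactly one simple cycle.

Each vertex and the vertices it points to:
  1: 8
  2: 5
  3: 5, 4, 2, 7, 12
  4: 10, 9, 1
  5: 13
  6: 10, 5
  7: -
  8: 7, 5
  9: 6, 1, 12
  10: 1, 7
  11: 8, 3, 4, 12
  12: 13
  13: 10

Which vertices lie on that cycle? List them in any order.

1, 5, 8, 10, 13

DFS with gray/black marking from 8:
8 gray
  7 gray
  7 black
  5 gray
    13 gray
      10 gray
        1 gray
          1→8: 8 is gray → back edge
Back edge closes the cycle 8 → 5 → 13 → 10 → 1 → 8; its vertices are {1, 5, 8, 10, 13}.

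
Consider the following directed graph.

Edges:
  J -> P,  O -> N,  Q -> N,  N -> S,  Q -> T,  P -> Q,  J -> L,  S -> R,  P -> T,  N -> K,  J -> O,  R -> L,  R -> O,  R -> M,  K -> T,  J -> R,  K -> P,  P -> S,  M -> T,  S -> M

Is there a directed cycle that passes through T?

T lies on a cycle iff there is a path from T back to itself.
Exploring from T, it never reaches itself; equivalently, its strongly connected component is a singleton.

No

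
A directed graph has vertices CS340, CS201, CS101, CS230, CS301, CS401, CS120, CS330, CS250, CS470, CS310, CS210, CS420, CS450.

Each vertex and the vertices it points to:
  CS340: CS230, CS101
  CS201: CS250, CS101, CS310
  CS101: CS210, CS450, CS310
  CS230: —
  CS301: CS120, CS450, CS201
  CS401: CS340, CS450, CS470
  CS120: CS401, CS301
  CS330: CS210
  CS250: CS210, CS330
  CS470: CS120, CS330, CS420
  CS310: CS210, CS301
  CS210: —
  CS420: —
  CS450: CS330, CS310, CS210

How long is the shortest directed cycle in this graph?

For each vertex v, BFS finds the shortest path from v back to v.
The shortest such closed walk is CS120 → CS301 → CS120, length 2.

2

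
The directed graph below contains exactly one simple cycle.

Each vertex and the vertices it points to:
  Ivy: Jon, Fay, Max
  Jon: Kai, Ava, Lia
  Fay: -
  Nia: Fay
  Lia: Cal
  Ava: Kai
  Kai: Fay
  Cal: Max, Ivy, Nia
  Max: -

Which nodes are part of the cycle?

Cal, Ivy, Jon, Lia

DFS with gray/black marking from Jon:
Jon gray
  Kai gray
    Fay gray
    Fay black
  Kai black
  Ava gray
    Ava→Kai: Kai black — skip
  Ava black
  Lia gray
    Cal gray
      Max gray
      Max black
      Ivy gray
        Ivy→Jon: Jon is gray → back edge
Back edge closes the cycle Jon → Lia → Cal → Ivy → Jon; its vertices are {Cal, Ivy, Jon, Lia}.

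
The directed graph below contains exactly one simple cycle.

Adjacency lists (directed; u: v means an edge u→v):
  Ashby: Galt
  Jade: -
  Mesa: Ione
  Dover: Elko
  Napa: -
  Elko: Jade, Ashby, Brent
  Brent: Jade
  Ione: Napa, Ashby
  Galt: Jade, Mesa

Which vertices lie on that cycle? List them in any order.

Galt, Ione, Mesa, Ashby

DFS with gray/black marking from Ashby:
Ashby gray
  Galt gray
    Jade gray
    Jade black
    Mesa gray
      Ione gray
        Napa gray
        Napa black
        Ione→Ashby: Ashby is gray → back edge
Back edge closes the cycle Ashby → Galt → Mesa → Ione → Ashby; its vertices are {Galt, Ione, Mesa, Ashby}.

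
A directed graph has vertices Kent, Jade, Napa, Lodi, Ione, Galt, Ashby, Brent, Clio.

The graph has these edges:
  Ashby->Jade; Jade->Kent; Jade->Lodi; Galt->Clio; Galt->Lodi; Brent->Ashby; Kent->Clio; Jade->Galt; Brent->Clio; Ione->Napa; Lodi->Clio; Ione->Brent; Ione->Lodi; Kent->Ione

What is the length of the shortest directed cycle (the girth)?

For each vertex v, BFS finds the shortest path from v back to v.
The shortest such closed walk is Jade → Kent → Ione → Brent → Ashby → Jade, length 5.

5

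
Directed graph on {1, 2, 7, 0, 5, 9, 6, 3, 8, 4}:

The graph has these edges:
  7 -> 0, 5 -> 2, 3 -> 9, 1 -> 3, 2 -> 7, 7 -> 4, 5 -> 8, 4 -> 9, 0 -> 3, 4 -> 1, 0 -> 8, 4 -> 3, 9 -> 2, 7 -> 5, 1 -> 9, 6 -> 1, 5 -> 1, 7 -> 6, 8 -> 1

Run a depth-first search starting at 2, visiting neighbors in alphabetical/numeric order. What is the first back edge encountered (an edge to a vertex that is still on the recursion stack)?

9->2

DFS from 2 (visiting neighbors in alphabetical/numeric order); mark gray on enter, black on exit:
2 gray
  7 gray
    0 gray
      3 gray
        9 gray
          9→2: 2 is gray → back edge
First back edge: 9 → 2.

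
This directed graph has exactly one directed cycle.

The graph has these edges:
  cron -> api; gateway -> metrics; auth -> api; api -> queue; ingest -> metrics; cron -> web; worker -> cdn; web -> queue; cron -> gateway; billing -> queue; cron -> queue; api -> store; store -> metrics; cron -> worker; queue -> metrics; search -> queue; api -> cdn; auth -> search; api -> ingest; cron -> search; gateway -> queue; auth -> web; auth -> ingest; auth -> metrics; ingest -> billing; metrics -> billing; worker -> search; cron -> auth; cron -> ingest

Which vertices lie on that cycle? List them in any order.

queue, billing, metrics

DFS with gray/black marking from metrics:
metrics gray
  billing gray
    queue gray
      queue→metrics: metrics is gray → back edge
Back edge closes the cycle metrics → billing → queue → metrics; its vertices are {queue, billing, metrics}.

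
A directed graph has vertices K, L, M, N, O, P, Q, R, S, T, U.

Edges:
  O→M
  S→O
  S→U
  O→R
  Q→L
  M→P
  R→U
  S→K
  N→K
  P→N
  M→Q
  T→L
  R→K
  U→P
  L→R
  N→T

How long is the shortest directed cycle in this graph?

6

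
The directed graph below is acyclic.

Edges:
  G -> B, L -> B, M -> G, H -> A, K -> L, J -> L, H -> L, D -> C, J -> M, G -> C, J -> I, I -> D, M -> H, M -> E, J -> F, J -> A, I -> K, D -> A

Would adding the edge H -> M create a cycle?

Yes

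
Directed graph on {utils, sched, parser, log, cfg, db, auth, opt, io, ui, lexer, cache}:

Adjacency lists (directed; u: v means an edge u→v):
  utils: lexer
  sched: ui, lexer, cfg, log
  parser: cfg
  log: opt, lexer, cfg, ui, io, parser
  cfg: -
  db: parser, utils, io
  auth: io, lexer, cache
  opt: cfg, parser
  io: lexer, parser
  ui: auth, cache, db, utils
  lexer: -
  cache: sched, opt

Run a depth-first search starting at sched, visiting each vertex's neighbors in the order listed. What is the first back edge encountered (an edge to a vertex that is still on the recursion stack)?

DFS from sched (visiting each vertex's neighbors in the order listed); mark gray on enter, black on exit:
sched gray
  ui gray
    auth gray
      io gray
        lexer gray
        lexer black
        parser gray
          cfg gray
          cfg black
        parser black
      io black
      auth→lexer: lexer black — skip
      cache gray
        cache→sched: sched is gray → back edge
First back edge: cache → sched.

cache→sched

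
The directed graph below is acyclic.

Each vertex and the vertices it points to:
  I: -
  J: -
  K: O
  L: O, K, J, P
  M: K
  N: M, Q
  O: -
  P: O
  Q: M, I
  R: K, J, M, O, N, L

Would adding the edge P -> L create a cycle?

Adding P→L creates a cycle iff L can already reach P.
Path from L: L → P.
So L → … → P → L is a cycle.

Yes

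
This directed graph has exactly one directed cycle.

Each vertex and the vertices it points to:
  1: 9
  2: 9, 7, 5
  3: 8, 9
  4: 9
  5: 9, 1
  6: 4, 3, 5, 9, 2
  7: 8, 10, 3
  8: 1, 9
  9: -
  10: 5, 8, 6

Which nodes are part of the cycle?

DFS with gray/black marking from 2:
2 gray
  9 gray
  9 black
  7 gray
    8 gray
      1 gray
        1→9: 9 black — skip
      1 black
      8→9: 9 black — skip
    8 black
    10 gray
      5 gray
        5→9: 9 black — skip
        5→1: 1 black — skip
      5 black
      10→8: 8 black — skip
      6 gray
        4 gray
          4→9: 9 black — skip
        4 black
        3 gray
          3→8: 8 black — skip
          3→9: 9 black — skip
        3 black
        6→5: 5 black — skip
        6→9: 9 black — skip
        6→2: 2 is gray → back edge
Back edge closes the cycle 2 → 7 → 10 → 6 → 2; its vertices are {2, 6, 7, 10}.

2, 6, 7, 10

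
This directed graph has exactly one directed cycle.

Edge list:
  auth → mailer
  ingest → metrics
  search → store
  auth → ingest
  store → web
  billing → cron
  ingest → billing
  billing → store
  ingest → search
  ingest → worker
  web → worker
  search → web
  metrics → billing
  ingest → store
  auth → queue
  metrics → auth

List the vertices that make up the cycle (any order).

auth, ingest, metrics

DFS with gray/black marking from auth:
auth gray
  queue gray
  queue black
  mailer gray
  mailer black
  ingest gray
    billing gray
      cron gray
      cron black
      store gray
        web gray
          worker gray
          worker black
        web black
      store black
    billing black
    search gray
      search→web: web black — skip
      search→store: store black — skip
    search black
    ingest→worker: worker black — skip
    ingest→store: store black — skip
    metrics gray
      metrics→billing: billing black — skip
      metrics→auth: auth is gray → back edge
Back edge closes the cycle auth → ingest → metrics → auth; its vertices are {auth, ingest, metrics}.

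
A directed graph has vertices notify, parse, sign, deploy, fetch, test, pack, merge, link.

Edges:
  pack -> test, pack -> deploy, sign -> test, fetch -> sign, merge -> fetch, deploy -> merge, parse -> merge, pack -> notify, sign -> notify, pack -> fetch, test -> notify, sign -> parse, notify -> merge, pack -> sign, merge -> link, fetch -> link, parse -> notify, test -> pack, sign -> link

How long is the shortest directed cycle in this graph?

2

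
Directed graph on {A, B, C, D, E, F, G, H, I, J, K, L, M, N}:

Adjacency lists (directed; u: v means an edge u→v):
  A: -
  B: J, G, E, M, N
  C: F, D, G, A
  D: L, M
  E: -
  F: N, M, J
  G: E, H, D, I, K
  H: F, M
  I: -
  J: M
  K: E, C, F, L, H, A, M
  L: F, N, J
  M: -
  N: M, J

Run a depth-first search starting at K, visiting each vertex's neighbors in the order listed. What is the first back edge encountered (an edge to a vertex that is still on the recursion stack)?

DFS from K (visiting each vertex's neighbors in the order listed); mark gray on enter, black on exit:
K gray
  E gray
  E black
  C gray
    F gray
      N gray
        M gray
        M black
        J gray
          J→M: M black — skip
        J black
      N black
      F→M: M black — skip
      F→J: J black — skip
    F black
    D gray
      L gray
        L→F: F black — skip
        L→N: N black — skip
        L→J: J black — skip
      L black
      D→M: M black — skip
    D black
    G gray
      G→E: E black — skip
      H gray
        H→F: F black — skip
        H→M: M black — skip
      H black
      G→D: D black — skip
      I gray
      I black
      G→K: K is gray → back edge
First back edge: G → K.

G->K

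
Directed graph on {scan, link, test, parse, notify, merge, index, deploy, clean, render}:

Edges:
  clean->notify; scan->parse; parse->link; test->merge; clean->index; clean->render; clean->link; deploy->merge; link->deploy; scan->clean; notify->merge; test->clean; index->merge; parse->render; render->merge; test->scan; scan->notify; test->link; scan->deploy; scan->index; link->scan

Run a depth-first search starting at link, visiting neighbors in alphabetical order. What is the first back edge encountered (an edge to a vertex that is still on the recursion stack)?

clean->link

DFS from link (visiting neighbors in alphabetical order); mark gray on enter, black on exit:
link gray
  deploy gray
    merge gray
    merge black
  deploy black
  scan gray
    clean gray
      index gray
        index→merge: merge black — skip
      index black
      clean→link: link is gray → back edge
First back edge: clean → link.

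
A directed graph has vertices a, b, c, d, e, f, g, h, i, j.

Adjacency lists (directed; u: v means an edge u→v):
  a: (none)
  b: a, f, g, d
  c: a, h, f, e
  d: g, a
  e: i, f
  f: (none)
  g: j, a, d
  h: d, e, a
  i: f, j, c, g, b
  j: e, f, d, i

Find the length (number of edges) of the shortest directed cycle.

2

For each vertex v, BFS finds the shortest path from v back to v.
The shortest such closed walk is j → i → j, length 2.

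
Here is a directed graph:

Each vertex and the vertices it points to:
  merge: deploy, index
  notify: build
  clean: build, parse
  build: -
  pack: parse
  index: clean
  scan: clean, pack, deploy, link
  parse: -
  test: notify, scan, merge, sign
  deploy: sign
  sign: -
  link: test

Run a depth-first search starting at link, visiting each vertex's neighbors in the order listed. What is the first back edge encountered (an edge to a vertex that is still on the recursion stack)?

DFS from link (visiting each vertex's neighbors in the order listed); mark gray on enter, black on exit:
link gray
  test gray
    notify gray
      build gray
      build black
    notify black
    scan gray
      clean gray
        clean→build: build black — skip
        parse gray
        parse black
      clean black
      pack gray
        pack→parse: parse black — skip
      pack black
      deploy gray
        sign gray
        sign black
      deploy black
      scan→link: link is gray → back edge
First back edge: scan → link.

scan->link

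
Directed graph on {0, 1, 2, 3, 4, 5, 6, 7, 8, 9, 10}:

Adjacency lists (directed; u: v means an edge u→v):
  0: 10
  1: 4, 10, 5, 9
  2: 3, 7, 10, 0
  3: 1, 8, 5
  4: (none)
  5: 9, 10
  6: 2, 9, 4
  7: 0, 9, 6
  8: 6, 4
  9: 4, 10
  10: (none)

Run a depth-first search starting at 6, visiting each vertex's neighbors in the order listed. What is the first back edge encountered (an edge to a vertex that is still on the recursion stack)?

DFS from 6 (visiting each vertex's neighbors in the order listed); mark gray on enter, black on exit:
6 gray
  2 gray
    3 gray
      1 gray
        4 gray
        4 black
        10 gray
        10 black
        5 gray
          9 gray
            9→4: 4 black — skip
            9→10: 10 black — skip
          9 black
          5→10: 10 black — skip
        5 black
        1→9: 9 black — skip
      1 black
      8 gray
        8→6: 6 is gray → back edge
First back edge: 8 → 6.

8->6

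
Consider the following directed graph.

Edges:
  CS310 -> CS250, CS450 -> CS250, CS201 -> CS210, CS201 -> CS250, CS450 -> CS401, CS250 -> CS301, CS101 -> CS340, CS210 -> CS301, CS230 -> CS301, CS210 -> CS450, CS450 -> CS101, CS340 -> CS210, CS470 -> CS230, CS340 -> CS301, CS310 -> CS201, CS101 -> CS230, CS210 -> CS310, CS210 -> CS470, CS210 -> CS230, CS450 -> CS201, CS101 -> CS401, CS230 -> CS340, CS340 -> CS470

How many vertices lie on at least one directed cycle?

8

A vertex is on a directed cycle iff it belongs to a strongly connected component of size ≥ 2 (or has a self-loop).
The vertices on cycles are {CS101, CS201, CS210, CS230, CS310, CS340, CS450, CS470} — 8 in total.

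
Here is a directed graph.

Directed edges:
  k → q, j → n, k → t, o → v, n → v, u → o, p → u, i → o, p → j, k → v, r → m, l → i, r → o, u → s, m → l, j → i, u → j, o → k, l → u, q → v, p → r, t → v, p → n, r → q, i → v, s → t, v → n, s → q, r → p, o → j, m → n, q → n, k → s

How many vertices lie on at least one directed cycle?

7

A vertex is on a directed cycle iff it belongs to a strongly connected component of size ≥ 2 (or has a self-loop).
The vertices on cycles are {i, j, n, o, p, r, v} — 7 in total.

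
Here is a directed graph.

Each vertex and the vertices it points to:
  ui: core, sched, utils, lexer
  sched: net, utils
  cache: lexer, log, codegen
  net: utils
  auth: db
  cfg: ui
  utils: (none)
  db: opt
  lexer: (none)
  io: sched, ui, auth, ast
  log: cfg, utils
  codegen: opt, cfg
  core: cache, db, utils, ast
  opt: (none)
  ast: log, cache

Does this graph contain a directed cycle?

Yes

DFS with white/gray/black marking, starting from lexer:
lexer gray
lexer black
ui gray
  core gray
    cache gray
      cache→lexer: lexer black — skip
      log gray
        cfg gray
          cfg→ui: ui is gray → back edge
Back edge found, so a cycle exists: ui → core → cache → log → cfg → ui.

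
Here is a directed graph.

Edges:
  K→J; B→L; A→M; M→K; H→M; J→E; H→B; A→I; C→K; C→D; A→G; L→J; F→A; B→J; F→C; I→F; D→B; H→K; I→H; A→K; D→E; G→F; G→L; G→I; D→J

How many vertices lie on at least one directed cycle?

4

A vertex is on a directed cycle iff it belongs to a strongly connected component of size ≥ 2 (or has a self-loop).
The vertices on cycles are {A, F, G, I} — 4 in total.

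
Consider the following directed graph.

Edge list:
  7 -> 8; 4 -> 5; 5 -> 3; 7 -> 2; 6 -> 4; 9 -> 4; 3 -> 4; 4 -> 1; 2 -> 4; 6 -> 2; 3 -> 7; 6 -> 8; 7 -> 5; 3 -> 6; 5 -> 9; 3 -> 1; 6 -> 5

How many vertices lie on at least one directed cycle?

A vertex is on a directed cycle iff it belongs to a strongly connected component of size ≥ 2 (or has a self-loop).
The vertices on cycles are {2, 3, 4, 5, 6, 7, 9} — 7 in total.

7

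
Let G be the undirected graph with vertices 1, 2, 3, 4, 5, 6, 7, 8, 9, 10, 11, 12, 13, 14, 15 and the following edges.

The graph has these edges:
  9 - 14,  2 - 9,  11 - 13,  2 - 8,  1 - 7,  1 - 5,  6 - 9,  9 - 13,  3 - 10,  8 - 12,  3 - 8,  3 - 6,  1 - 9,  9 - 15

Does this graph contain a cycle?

Yes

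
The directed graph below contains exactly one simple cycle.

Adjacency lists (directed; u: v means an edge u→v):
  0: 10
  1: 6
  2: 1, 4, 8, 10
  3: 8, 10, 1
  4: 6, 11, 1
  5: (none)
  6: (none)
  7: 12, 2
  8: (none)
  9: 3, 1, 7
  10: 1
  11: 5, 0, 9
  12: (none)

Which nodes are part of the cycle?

2, 4, 7, 9, 11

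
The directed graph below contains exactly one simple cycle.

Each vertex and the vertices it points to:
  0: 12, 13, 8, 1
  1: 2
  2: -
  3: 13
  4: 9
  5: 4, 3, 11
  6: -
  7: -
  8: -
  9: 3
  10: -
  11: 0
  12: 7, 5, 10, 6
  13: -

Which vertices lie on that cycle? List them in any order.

0, 5, 11, 12

DFS with gray/black marking from 0:
0 gray
  12 gray
    7 gray
    7 black
    5 gray
      4 gray
        9 gray
          3 gray
            13 gray
            13 black
          3 black
        9 black
      4 black
      5→3: 3 black — skip
      11 gray
        11→0: 0 is gray → back edge
Back edge closes the cycle 0 → 12 → 5 → 11 → 0; its vertices are {0, 5, 11, 12}.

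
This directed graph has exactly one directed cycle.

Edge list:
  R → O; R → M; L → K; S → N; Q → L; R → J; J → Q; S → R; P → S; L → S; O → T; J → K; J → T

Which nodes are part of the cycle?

J, L, Q, R, S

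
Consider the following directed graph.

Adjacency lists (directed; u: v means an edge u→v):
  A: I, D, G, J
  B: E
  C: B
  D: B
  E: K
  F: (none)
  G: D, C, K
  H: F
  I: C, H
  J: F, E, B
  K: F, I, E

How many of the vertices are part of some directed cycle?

A vertex is on a directed cycle iff it belongs to a strongly connected component of size ≥ 2 (or has a self-loop).
The vertices on cycles are {B, C, E, I, K} — 5 in total.

5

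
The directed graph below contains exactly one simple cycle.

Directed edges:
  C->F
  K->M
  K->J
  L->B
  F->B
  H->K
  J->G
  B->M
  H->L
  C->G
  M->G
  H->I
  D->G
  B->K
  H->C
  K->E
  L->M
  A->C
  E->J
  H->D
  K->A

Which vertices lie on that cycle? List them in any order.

A, B, C, F, K

DFS with gray/black marking from K:
K gray
  J gray
    G gray
    G black
  J black
  M gray
    M→G: G black — skip
  M black
  A gray
    C gray
      C→G: G black — skip
      F gray
        B gray
          B→M: M black — skip
          B→K: K is gray → back edge
Back edge closes the cycle K → A → C → F → B → K; its vertices are {A, B, C, F, K}.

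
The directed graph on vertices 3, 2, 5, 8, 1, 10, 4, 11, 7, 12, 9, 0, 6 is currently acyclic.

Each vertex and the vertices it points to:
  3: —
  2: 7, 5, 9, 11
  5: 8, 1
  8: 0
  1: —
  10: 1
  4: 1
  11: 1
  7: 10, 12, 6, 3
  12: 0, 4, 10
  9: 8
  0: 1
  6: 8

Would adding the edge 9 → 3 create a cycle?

Adding 9→3 creates a cycle iff 3 can already reach 9.
Explore from 3: no path reaches 9. The graph stays acyclic.

No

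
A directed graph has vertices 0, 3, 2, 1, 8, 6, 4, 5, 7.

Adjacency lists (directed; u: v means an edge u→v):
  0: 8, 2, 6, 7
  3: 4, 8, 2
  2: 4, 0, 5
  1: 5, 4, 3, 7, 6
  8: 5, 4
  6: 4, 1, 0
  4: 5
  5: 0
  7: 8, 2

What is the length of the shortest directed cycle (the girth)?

2

For each vertex v, BFS finds the shortest path from v back to v.
The shortest such closed walk is 6 → 0 → 6, length 2.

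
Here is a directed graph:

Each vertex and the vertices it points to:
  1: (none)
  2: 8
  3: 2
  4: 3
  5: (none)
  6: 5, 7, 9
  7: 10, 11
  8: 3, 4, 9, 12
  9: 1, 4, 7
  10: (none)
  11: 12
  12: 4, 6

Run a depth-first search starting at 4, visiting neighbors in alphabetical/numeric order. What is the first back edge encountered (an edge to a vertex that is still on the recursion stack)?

8→3

DFS from 4 (visiting neighbors in alphabetical/numeric order); mark gray on enter, black on exit:
4 gray
  3 gray
    2 gray
      8 gray
        8→3: 3 is gray → back edge
First back edge: 8 → 3.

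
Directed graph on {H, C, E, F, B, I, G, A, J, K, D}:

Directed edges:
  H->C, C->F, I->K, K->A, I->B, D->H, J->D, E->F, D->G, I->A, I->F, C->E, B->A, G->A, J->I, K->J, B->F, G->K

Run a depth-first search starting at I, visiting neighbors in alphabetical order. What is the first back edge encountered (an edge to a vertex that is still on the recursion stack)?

G→K

DFS from I (visiting neighbors in alphabetical order); mark gray on enter, black on exit:
I gray
  A gray
  A black
  B gray
    B→A: A black — skip
    F gray
    F black
  B black
  I→F: F black — skip
  K gray
    K→A: A black — skip
    J gray
      D gray
        G gray
          G→A: A black — skip
          G→K: K is gray → back edge
First back edge: G → K.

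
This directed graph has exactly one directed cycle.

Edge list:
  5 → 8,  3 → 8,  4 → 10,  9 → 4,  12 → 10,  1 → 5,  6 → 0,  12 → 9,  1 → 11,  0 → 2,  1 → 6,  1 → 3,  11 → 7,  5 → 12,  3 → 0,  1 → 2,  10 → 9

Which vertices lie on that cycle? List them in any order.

DFS with gray/black marking from 10:
10 gray
  9 gray
    4 gray
      4→10: 10 is gray → back edge
Back edge closes the cycle 10 → 9 → 4 → 10; its vertices are {4, 9, 10}.

4, 9, 10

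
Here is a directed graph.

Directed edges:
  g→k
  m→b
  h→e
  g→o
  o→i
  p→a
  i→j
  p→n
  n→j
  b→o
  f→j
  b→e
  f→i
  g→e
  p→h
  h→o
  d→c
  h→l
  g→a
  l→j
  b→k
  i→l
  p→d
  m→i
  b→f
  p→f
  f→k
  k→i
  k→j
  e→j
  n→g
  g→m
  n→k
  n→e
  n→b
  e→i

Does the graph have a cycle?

No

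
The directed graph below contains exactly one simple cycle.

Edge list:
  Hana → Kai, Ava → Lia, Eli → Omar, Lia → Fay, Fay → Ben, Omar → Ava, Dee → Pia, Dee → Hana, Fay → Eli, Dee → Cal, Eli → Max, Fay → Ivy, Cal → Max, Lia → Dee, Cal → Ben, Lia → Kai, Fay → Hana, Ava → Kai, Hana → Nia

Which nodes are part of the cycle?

DFS with gray/black marking from Lia:
Lia gray
  Kai gray
  Kai black
  Dee gray
    Pia gray
    Pia black
    Cal gray
      Max gray
      Max black
      Ben gray
      Ben black
    Cal black
    Hana gray
      Hana→Kai: Kai black — skip
      Nia gray
      Nia black
    Hana black
  Dee black
  Fay gray
    Fay→Ben: Ben black — skip
    Eli gray
      Eli→Max: Max black — skip
      Omar gray
        Ava gray
          Ava→Kai: Kai black — skip
          Ava→Lia: Lia is gray → back edge
Back edge closes the cycle Lia → Fay → Eli → Omar → Ava → Lia; its vertices are {Ava, Eli, Fay, Lia, Omar}.

Ava, Eli, Fay, Lia, Omar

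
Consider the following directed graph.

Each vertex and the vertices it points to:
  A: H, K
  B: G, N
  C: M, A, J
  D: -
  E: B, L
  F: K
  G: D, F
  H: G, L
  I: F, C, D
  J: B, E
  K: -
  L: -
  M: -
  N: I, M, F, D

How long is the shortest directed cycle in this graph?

For each vertex v, BFS finds the shortest path from v back to v.
The shortest such closed walk is I → C → J → B → N → I, length 5.

5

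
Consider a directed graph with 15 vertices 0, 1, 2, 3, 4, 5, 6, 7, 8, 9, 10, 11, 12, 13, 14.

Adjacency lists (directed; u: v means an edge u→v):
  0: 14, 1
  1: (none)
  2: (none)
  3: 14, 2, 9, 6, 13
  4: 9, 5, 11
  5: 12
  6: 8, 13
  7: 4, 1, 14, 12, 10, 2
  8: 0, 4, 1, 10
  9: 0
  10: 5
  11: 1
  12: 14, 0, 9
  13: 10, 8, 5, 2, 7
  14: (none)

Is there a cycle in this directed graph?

No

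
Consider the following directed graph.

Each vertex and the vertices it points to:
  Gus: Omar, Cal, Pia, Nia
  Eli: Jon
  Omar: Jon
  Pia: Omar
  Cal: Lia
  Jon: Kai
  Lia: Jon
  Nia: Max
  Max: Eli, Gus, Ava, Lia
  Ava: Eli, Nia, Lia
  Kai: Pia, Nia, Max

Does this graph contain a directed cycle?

DFS with white/gray/black marking, starting from Omar:
Omar gray
  Jon gray
    Kai gray
      Pia gray
        Pia→Omar: Omar is gray → back edge
Back edge found, so a cycle exists: Omar → Jon → Kai → Pia → Omar.

Yes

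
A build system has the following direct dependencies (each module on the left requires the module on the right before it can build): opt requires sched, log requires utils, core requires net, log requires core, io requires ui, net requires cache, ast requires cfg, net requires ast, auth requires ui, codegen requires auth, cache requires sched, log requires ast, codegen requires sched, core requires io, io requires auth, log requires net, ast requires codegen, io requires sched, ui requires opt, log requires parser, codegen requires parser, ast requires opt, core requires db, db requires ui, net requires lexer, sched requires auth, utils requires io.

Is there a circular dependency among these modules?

Yes

DFS with white/gray/black marking, starting from opt:
opt gray
  sched gray
    auth gray
      ui gray
        ui→opt: opt is gray → back edge
Back edge found, so a cycle exists: opt → sched → auth → ui → opt.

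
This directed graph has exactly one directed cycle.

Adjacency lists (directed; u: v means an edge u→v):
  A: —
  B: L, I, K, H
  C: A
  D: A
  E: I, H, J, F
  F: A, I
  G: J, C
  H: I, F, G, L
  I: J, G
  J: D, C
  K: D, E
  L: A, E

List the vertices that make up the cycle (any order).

DFS with gray/black marking from E:
E gray
  I gray
    J gray
      D gray
        A gray
        A black
      D black
      C gray
        C→A: A black — skip
      C black
    J black
    G gray
      G→J: J black — skip
      G→C: C black — skip
    G black
  I black
  H gray
    H→I: I black — skip
    F gray
      F→A: A black — skip
      F→I: I black — skip
    F black
    H→G: G black — skip
    L gray
      L→A: A black — skip
      L→E: E is gray → back edge
Back edge closes the cycle E → H → L → E; its vertices are {E, H, L}.

E, H, L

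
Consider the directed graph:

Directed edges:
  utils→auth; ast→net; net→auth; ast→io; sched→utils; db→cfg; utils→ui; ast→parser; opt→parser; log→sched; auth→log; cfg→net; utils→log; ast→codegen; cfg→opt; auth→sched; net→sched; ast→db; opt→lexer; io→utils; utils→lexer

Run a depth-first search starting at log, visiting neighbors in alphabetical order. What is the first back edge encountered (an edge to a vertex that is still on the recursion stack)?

auth→log

DFS from log (visiting neighbors in alphabetical order); mark gray on enter, black on exit:
log gray
  sched gray
    utils gray
      auth gray
        auth→log: log is gray → back edge
First back edge: auth → log.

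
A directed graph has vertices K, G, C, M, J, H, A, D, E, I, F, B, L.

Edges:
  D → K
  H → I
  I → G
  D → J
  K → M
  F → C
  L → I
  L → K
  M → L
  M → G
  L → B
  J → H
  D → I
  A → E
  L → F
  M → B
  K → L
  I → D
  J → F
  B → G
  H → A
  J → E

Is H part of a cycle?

H is on a cycle iff H can reach itself via ≥1 edge.
H → I → D → J → H — yes.

Yes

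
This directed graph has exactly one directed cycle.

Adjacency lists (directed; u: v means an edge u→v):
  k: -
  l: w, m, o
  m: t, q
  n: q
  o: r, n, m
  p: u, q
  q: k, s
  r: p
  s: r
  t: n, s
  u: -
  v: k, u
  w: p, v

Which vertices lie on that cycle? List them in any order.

DFS with gray/black marking from p:
p gray
  u gray
  u black
  q gray
    k gray
    k black
    s gray
      r gray
        r→p: p is gray → back edge
Back edge closes the cycle p → q → s → r → p; its vertices are {p, q, r, s}.

p, q, r, s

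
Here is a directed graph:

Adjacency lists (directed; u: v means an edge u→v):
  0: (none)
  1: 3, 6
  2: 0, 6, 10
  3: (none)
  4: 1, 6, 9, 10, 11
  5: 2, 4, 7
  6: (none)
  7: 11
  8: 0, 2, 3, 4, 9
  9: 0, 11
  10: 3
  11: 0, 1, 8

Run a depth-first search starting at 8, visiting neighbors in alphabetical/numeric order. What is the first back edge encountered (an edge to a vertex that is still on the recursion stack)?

11->8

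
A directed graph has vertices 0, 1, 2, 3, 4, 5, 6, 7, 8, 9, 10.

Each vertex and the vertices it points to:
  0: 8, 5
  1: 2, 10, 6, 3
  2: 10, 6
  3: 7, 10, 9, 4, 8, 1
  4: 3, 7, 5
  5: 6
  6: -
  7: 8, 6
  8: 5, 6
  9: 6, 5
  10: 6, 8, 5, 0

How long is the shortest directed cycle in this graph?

2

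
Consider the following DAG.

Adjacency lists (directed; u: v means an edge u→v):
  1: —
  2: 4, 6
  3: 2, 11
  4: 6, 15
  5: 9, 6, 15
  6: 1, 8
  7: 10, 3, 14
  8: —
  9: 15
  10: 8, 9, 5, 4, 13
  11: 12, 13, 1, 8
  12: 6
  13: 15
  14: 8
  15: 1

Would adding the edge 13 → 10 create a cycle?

Adding 13→10 creates a cycle iff 10 can already reach 13.
Path from 10: 10 → 13.
So 10 → … → 13 → 10 is a cycle.

Yes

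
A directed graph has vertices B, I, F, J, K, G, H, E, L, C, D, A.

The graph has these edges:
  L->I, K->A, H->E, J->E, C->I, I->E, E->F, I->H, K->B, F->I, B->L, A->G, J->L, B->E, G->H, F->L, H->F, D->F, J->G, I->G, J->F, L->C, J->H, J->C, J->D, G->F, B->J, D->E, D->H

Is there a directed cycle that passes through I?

I is on a cycle iff I can reach itself via ≥1 edge.
I → H → F → I — yes.

Yes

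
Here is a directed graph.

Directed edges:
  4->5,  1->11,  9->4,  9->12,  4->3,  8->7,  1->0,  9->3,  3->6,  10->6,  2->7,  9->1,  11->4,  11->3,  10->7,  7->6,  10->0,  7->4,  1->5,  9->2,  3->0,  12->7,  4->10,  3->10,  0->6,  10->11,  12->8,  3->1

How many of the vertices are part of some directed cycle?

6

A vertex is on a directed cycle iff it belongs to a strongly connected component of size ≥ 2 (or has a self-loop).
The vertices on cycles are {1, 3, 4, 7, 10, 11} — 6 in total.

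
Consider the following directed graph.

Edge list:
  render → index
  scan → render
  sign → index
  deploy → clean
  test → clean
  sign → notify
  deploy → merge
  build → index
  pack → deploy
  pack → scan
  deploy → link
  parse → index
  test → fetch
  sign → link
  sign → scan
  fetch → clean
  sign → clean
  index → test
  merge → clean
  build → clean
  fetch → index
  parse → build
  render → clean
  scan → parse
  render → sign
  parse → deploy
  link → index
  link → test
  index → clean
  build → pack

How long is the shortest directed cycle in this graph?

For each vertex v, BFS finds the shortest path from v back to v.
The shortest such closed walk is scan → render → sign → scan, length 3.

3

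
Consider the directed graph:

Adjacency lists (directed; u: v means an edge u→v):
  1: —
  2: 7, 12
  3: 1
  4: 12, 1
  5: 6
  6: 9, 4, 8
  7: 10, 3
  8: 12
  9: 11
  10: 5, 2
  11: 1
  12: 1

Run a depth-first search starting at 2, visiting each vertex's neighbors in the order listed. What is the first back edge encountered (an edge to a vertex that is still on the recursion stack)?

10→2

DFS from 2 (visiting each vertex's neighbors in the order listed); mark gray on enter, black on exit:
2 gray
  7 gray
    10 gray
      5 gray
        6 gray
          9 gray
            11 gray
              1 gray
              1 black
            11 black
          9 black
          4 gray
            12 gray
              12→1: 1 black — skip
            12 black
            4→1: 1 black — skip
          4 black
          8 gray
            8→12: 12 black — skip
          8 black
        6 black
      5 black
      10→2: 2 is gray → back edge
First back edge: 10 → 2.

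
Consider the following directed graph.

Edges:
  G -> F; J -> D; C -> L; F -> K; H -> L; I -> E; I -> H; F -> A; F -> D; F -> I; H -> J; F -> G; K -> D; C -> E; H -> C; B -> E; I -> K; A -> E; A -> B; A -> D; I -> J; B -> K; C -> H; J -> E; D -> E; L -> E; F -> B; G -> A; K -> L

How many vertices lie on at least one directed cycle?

4

A vertex is on a directed cycle iff it belongs to a strongly connected component of size ≥ 2 (or has a self-loop).
The vertices on cycles are {C, F, G, H} — 4 in total.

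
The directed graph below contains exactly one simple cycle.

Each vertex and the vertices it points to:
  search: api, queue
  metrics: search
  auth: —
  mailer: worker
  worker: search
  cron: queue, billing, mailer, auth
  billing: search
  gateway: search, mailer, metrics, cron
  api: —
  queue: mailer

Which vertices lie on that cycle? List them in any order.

queue, mailer, search, worker

DFS with gray/black marking from mailer:
mailer gray
  worker gray
    search gray
      api gray
      api black
      queue gray
        queue→mailer: mailer is gray → back edge
Back edge closes the cycle mailer → worker → search → queue → mailer; its vertices are {queue, mailer, search, worker}.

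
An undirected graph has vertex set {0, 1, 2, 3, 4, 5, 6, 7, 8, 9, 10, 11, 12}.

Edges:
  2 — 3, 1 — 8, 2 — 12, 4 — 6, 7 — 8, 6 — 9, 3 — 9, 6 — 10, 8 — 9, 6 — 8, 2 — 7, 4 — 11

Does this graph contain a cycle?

Yes

DFS, tracking each vertex's parent; an edge to a visited non-parent vertex closes a cycle.
Start from 5:
visit 5 (parent –)
visit 0 (parent –)
visit 1 (parent –)
  visit 8 (parent 1)
    visit 6 (parent 8)
      6–8: parent, skip
      visit 9 (parent 6)
        visit 3 (parent 9)
          visit 2 (parent 3)
            visit 7 (parent 2)
              7–2: parent, skip
              7–8: 8 visited and ≠ parent → cycle
Cycle: 8 – 6 – 9 – 3 – 2 – 7 – 8.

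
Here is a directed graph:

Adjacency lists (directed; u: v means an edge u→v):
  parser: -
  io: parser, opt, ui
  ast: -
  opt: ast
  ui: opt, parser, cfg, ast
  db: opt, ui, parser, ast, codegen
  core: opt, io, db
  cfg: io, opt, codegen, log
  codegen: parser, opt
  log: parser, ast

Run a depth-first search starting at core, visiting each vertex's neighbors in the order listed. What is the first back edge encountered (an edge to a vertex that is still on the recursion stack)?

cfg->io

DFS from core (visiting each vertex's neighbors in the order listed); mark gray on enter, black on exit:
core gray
  opt gray
    ast gray
    ast black
  opt black
  io gray
    parser gray
    parser black
    io→opt: opt black — skip
    ui gray
      ui→opt: opt black — skip
      ui→parser: parser black — skip
      cfg gray
        cfg→io: io is gray → back edge
First back edge: cfg → io.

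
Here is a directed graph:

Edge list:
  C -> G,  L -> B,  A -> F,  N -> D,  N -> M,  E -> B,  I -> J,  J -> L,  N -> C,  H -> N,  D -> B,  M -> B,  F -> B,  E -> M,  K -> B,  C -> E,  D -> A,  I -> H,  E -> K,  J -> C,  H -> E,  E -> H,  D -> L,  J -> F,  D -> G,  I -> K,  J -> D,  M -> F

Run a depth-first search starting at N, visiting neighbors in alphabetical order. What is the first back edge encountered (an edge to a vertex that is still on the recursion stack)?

H->E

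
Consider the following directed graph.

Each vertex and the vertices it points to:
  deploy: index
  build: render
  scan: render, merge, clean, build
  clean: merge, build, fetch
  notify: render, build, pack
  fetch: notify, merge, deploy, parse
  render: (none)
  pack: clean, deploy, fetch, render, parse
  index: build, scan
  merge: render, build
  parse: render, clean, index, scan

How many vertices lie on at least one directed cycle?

A vertex is on a directed cycle iff it belongs to a strongly connected component of size ≥ 2 (or has a self-loop).
The vertices on cycles are {pack, scan, clean, fetch, index, parse, deploy, notify} — 8 in total.

8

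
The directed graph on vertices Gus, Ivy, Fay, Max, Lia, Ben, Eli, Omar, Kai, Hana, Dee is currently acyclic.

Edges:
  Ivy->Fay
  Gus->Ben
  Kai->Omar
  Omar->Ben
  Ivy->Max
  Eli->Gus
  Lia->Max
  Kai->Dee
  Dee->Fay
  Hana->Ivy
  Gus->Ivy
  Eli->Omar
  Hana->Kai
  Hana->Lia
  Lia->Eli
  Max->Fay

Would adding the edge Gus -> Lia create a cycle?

Yes

Adding Gus→Lia creates a cycle iff Lia can already reach Gus.
Path from Lia: Lia → Eli → Gus.
So Lia → … → Gus → Lia is a cycle.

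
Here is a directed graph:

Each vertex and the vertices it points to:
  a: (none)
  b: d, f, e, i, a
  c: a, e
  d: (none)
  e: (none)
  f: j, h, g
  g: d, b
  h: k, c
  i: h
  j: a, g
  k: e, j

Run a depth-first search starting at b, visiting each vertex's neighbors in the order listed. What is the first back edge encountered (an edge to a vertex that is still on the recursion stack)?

DFS from b (visiting each vertex's neighbors in the order listed); mark gray on enter, black on exit:
b gray
  d gray
  d black
  f gray
    j gray
      a gray
      a black
      g gray
        g→d: d black — skip
        g→b: b is gray → back edge
First back edge: g → b.

g→b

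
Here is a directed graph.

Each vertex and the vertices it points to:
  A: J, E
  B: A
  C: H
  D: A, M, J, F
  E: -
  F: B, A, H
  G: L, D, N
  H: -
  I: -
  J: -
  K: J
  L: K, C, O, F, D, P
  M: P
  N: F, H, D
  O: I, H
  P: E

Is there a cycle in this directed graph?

DFS with white/gray/black marking, starting from J:
J gray
J black
A gray
  A→J: J black — skip
  E gray
  E black
A black
B gray
  B→A: A black — skip
B black
C gray
  H gray
  H black
C black
D gray
  D→A: A black — skip
  M gray
    P gray
      P→E: E black — skip
    P black
  M black
  D→J: J black — skip
  F gray
    F→B: B black — skip
    F→A: A black — skip
    F→H: H black — skip
  F black
D black
G gray
  L gray
    K gray
      K→J: J black — skip
    K black
    L→C: C black — skip
    O gray
      I gray
      I black
      O→H: H black — skip
    O black
    L→F: F black — skip
    L→D: D black — skip
    L→P: P black — skip
  L black
  G→D: D black — skip
  N gray
    N→F: F black — skip
    N→H: H black — skip
    N→D: D black — skip
  N black
G black
Every edge goes to a white or black vertex — no back edge, so the graph is acyclic.

No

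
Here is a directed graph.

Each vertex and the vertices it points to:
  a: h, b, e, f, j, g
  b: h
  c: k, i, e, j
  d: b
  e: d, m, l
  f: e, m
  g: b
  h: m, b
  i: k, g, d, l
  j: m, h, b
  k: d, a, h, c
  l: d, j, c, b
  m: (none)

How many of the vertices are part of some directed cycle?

A vertex is on a directed cycle iff it belongs to a strongly connected component of size ≥ 2 (or has a self-loop).
The vertices on cycles are {a, b, c, e, f, h, i, k, l} — 9 in total.

9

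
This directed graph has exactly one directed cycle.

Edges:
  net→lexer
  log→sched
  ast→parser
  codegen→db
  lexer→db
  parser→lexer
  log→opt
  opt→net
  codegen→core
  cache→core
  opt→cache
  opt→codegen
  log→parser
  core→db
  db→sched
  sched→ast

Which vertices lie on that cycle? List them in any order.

db, ast, lexer, sched, parser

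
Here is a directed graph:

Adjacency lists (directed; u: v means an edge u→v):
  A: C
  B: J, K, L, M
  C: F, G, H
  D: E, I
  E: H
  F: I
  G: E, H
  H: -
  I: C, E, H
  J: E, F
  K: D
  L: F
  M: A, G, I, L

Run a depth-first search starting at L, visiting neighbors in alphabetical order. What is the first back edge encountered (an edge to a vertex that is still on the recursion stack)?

DFS from L (visiting neighbors in alphabetical order); mark gray on enter, black on exit:
L gray
  F gray
    I gray
      C gray
        C→F: F is gray → back edge
First back edge: C → F.

C→F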